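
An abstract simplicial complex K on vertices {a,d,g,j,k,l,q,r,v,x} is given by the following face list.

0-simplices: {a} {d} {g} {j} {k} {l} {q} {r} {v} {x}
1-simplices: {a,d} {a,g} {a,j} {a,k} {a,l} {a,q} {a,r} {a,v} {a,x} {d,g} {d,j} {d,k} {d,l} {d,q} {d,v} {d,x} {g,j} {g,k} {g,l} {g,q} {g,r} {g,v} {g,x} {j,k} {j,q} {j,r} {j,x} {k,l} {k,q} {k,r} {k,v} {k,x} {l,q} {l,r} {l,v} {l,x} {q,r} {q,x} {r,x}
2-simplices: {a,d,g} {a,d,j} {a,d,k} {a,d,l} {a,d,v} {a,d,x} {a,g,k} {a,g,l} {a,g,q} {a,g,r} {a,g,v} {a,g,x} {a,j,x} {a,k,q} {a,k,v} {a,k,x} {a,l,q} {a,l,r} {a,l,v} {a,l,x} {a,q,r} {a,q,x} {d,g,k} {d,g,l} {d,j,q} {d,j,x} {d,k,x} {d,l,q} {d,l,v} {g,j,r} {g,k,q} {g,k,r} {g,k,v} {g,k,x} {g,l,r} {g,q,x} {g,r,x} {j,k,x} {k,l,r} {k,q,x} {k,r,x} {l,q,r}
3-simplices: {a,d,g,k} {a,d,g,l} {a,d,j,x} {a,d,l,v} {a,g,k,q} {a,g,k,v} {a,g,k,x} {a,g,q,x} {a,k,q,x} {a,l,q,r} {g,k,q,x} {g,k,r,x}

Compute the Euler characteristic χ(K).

χ(K)=1

n_0=10 n_1=39 n_2=42 n_3=12
χ=+10−39+42−12=1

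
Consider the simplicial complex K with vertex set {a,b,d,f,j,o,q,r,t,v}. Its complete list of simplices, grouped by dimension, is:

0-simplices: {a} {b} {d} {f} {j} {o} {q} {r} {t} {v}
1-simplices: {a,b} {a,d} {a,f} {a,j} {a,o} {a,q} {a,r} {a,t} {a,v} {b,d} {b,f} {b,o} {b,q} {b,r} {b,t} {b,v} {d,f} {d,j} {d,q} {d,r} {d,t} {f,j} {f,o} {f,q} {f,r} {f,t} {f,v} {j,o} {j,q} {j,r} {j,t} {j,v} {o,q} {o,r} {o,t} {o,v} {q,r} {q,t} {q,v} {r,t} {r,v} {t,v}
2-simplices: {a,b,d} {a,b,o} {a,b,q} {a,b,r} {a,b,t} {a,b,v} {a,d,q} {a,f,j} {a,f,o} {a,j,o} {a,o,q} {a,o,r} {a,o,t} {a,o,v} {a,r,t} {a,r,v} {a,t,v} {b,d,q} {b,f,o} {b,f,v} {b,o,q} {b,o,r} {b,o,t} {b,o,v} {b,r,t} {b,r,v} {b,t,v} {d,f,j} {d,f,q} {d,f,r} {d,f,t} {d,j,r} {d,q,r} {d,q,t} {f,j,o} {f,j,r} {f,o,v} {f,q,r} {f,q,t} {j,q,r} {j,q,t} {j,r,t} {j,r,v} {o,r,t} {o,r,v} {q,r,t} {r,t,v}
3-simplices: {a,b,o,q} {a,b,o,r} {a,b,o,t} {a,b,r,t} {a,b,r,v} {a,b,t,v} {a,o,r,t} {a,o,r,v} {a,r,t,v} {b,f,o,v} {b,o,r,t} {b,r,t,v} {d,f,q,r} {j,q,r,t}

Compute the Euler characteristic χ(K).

n_0=10 n_1=42 n_2=47 n_3=14
χ=+10−42+47−14=1

χ(K)=1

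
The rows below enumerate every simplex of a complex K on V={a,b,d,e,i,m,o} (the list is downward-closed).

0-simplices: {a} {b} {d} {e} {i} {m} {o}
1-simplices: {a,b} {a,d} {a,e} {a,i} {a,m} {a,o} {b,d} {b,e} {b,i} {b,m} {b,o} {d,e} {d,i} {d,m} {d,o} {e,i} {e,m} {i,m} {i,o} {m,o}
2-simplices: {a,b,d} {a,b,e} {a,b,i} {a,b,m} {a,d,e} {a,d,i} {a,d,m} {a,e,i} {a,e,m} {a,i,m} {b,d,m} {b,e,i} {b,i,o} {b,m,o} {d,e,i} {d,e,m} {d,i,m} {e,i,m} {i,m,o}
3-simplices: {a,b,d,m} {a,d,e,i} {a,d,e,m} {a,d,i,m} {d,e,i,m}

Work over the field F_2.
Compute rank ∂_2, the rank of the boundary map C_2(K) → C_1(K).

n_0=7 n_1=20 n_2=19 n_3=5  [Z2]
∂1: piv[ab,ad,ae,ai,am,ao] rk=6  ker:bd,be,bi,bm,bo,de,di,dm,do,ei,em,im,io,mo
∂2: piv[abd,abe,abi,abm,ade,adi,adm,aei,aem,aim,bio,bmo] rk=12  ker:bdm,bei,dei,dem,dim,eim,imo
∂3: piv[abdm,adei,adem,adim,deim] rk=5
rk∂_2=12

rank∂_2=12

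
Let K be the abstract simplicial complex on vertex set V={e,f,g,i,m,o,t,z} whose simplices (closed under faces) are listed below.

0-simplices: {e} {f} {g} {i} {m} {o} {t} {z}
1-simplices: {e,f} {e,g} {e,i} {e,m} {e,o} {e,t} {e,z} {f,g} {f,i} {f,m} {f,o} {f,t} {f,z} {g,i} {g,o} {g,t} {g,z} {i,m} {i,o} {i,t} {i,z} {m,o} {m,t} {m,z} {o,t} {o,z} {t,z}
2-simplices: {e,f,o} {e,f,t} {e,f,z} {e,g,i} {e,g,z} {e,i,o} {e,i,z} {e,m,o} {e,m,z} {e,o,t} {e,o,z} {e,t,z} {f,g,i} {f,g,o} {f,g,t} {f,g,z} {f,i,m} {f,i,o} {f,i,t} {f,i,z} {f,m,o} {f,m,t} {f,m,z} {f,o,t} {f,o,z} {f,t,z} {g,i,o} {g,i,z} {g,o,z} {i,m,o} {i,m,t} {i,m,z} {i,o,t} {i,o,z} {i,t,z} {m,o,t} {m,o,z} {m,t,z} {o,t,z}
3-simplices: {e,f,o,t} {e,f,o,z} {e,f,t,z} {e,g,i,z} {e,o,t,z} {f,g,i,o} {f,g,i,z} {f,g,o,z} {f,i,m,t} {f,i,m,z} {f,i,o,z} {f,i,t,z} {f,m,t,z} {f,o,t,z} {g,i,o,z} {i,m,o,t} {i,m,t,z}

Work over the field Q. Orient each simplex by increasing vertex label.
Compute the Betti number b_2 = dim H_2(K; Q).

b_2=5

n_0=8 n_1=27 n_2=39 n_3=17  [Q]
∂1: piv[ef,eg,ei,em,eo,et,ez] rk=7  ker:fg,fi,fm,fo,ft,fz,gi,go,gt,gz,im,io,it,iz,mo,mt,mz,ot,oz,tz
∂2: piv[efo,eft,efz,egi,egz,eio,eiz,emo,emz,eot,eoz,etz,fgi,fgo,fgt,fgz,fim,fit,fmo,fmt] rk=20  ker:fio,fiz,fmz,fot,foz,ftz,gio,giz,goz,imo,imt,imz,iot,ioz,itz,mot,moz,mtz,otz
∂3: piv[efot,efoz,eftz,egiz,eotz,fgio,fgiz,fgoz,fimt,fimz,fioz,fitz,fmtz,imot] rk=14  ker:fotz,gioz,imtz
b_2=(39−20)−14=5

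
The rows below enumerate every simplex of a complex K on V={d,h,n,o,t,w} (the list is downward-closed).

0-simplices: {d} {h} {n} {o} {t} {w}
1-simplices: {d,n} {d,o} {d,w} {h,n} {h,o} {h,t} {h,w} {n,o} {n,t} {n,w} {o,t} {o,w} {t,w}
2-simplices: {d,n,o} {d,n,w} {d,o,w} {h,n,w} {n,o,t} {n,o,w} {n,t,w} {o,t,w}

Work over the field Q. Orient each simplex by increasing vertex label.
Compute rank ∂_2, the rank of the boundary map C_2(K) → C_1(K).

n_0=6 n_1=13 n_2=8  [Q]
∂1: piv[dn,do,dw,hn,ht] rk=5  ker:ho,hw,no,nt,nw,ot,ow,tw
∂2: piv[dno,dnw,dow,hnw,not,ntw] rk=6  ker:now,otw
rk∂_2=6

rank∂_2=6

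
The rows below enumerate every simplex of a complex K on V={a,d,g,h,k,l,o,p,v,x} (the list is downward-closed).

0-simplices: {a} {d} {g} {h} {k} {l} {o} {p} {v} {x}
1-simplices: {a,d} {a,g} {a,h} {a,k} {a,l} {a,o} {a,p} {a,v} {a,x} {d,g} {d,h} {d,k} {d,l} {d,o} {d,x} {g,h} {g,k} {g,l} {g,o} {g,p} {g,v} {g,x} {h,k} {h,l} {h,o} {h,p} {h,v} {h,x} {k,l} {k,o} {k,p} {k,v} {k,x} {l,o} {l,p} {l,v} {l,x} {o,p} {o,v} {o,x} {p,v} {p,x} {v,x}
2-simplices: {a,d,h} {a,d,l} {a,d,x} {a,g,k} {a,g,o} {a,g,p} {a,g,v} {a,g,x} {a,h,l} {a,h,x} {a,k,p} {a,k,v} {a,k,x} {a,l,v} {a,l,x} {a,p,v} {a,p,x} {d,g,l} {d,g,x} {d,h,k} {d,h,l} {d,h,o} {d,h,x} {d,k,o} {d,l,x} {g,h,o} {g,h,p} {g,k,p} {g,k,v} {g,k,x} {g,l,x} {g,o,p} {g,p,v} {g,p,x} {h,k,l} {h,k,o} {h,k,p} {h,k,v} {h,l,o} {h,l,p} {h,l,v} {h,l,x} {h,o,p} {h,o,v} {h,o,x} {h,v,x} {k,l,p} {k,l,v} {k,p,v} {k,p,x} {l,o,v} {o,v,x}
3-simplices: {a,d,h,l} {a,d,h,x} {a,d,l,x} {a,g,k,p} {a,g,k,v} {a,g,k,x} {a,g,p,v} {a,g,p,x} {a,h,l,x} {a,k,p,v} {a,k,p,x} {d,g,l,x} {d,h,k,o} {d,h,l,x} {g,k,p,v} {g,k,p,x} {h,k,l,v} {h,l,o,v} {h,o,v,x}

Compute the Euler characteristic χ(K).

n_0=10 n_1=43 n_2=52 n_3=19
χ=+10−43+52−19=0

χ(K)=0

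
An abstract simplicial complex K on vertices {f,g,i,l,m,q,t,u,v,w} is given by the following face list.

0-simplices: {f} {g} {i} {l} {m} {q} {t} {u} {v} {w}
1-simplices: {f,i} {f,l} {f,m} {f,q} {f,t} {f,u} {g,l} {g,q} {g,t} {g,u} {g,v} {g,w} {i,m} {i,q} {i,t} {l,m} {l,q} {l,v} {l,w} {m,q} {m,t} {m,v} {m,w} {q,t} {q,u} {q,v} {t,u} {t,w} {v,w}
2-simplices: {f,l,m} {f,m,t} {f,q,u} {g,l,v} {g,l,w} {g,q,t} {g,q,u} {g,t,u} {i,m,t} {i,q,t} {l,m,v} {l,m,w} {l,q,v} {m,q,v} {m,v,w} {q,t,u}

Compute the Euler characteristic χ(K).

χ(K)=-3

n_0=10 n_1=29 n_2=16
χ=+10−29+16=-3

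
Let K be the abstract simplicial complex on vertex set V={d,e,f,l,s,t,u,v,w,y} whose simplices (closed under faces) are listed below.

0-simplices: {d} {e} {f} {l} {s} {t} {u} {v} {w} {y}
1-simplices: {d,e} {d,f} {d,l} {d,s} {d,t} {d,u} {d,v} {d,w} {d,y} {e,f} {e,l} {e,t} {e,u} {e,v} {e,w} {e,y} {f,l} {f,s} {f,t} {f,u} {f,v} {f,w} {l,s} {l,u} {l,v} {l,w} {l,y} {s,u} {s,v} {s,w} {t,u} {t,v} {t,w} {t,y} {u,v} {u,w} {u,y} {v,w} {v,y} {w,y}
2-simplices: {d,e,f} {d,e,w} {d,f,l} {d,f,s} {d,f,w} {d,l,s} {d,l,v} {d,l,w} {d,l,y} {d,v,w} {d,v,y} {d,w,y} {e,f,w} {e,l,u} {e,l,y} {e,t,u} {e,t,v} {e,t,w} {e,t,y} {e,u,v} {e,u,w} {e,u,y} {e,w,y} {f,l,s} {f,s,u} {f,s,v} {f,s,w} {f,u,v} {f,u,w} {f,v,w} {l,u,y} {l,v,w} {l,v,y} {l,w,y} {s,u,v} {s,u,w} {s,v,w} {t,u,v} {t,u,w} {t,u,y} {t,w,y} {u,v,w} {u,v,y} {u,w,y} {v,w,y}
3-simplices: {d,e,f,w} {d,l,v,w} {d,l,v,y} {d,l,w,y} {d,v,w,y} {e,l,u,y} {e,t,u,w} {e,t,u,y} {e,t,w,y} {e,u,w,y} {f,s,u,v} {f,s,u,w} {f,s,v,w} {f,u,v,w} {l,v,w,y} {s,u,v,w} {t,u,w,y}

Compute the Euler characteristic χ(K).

χ(K)=-2

n_0=10 n_1=40 n_2=45 n_3=17
χ=+10−40+45−17=-2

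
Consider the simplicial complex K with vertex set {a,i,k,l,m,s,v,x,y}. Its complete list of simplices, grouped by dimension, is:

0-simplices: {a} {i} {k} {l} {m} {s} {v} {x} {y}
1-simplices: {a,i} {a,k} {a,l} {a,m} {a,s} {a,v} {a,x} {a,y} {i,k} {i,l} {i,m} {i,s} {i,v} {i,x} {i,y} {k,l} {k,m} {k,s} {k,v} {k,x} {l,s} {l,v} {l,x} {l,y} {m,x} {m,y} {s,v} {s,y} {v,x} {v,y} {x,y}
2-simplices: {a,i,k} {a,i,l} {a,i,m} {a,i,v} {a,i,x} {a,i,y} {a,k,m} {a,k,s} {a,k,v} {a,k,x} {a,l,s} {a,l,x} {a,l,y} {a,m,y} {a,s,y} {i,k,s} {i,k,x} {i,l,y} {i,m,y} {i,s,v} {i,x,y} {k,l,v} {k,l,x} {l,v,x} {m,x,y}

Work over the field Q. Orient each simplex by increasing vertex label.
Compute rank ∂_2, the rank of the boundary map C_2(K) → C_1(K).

n_0=9 n_1=31 n_2=25  [Q]
∂1: piv[ai,ak,al,am,as,av,ax,ay] rk=8  ker:ik,il,im,is,iv,ix,iy,kl,km,ks,kv,kx,ls,lv,lx,ly,mx,my,sv,sy,vx,vy,xy
∂2: piv[aik,ail,aim,aiv,aix,aiy,akm,aks,akv,akx,als,alx,aly,amy,asy,iks,isv,ixy,klv,klx,lvx,mxy] rk=22  ker:ikx,ily,imy
rk∂_2=22

rank∂_2=22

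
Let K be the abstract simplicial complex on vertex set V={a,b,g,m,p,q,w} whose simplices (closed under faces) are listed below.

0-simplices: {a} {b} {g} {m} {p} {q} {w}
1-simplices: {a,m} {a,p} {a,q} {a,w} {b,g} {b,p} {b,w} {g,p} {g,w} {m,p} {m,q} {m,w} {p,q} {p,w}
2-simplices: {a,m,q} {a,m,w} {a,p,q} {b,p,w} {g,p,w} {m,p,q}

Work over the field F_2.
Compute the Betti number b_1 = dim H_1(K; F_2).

b_1=2

n_0=7 n_1=14 n_2=6  [Z2]
∂1: piv[am,ap,aq,aw,bg,bp] rk=6  ker:bw,gp,gw,mp,mq,mw,pq,pw
∂2: piv[amq,amw,apq,bpw,gpw,mpq] rk=6
b_1=(14−6)−6=2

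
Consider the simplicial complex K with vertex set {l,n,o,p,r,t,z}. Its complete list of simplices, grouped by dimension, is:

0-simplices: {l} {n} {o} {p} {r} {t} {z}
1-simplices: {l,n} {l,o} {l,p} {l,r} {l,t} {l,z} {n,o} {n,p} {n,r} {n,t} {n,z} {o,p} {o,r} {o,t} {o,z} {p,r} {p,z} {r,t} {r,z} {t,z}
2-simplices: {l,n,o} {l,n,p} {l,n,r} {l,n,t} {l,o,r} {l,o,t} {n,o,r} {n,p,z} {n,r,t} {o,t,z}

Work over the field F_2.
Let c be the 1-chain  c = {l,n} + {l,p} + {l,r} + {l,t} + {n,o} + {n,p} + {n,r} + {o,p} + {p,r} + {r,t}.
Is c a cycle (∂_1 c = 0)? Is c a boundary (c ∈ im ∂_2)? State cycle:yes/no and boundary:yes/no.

n_0=7 n_1=20 n_2=10  [Z2]
∂1: piv[ln,lo,lp,lr,lt,lz] rk=6  ker:no,np,nr,nt,nz,op,or,ot,oz,pr,pz,rt,rz,tz
∂2: piv[lno,lnp,lnr,lnt,lor,lot,npz,nrt,otz] rk=9  ker:nor
∂1c = 0
c vs im∂2: residual ≠ 0 ⇒ not boundary

cycle:yes boundary:no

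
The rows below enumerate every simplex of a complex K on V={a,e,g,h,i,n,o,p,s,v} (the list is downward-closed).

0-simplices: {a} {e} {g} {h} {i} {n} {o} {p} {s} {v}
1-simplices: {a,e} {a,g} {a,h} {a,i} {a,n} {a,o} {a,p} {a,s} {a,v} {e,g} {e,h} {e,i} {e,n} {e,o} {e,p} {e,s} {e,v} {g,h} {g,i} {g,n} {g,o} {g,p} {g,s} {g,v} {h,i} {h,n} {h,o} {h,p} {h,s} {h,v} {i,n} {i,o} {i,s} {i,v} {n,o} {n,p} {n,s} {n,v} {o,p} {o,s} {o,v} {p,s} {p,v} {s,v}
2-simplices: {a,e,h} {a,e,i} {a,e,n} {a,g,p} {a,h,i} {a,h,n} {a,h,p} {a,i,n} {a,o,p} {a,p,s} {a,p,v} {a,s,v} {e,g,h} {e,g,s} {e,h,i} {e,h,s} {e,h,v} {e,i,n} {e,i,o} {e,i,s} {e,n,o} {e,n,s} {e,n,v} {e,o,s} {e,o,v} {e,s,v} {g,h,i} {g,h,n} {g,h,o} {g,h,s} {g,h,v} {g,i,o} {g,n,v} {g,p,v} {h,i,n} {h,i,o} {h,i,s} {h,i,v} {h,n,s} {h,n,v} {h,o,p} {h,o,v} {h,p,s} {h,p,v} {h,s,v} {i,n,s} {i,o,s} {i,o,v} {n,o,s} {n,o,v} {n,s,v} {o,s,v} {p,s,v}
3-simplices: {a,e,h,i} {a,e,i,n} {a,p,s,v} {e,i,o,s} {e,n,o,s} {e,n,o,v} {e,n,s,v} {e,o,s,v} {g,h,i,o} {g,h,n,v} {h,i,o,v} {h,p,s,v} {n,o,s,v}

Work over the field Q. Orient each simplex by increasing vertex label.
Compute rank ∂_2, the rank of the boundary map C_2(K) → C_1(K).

n_0=10 n_1=44 n_2=53 n_3=13  [Q]
∂1: piv[ae,ag,ah,ai,an,ao,ap,as,av] rk=9  ker:eg,eh,ei,en,eo,ep,es,ev,gh,gi,gn,go,gp,gs,gv,hi,hn,ho,hp,hs,hv,in,io,is,iv,no,np,ns,nv,op,os,ov,ps,pv,sv
∂2: piv[aeh,aei,aen,agp,ahi,ahn,ahp,ain,aop,aps,apv,asv,egh,egs,ehs,ehv,eio,eis,eno,ens,env,eos,eov,esv,ghi,ghn,gho,ghv,gio,gpv,hiv,hop,hps] rk=33  ker:ehi,ein,ghs,gnv,hin,hio,his,hns,hnv,hov,hpv,hsv,ins,ios,iov,nos,nov,nsv,osv,psv
∂3: piv[aehi,aein,apsv,eios,enos,enov,ensv,eosv,ghio,ghnv,hiov,hpsv] rk=12  ker:nosv
rk∂_2=33

rank∂_2=33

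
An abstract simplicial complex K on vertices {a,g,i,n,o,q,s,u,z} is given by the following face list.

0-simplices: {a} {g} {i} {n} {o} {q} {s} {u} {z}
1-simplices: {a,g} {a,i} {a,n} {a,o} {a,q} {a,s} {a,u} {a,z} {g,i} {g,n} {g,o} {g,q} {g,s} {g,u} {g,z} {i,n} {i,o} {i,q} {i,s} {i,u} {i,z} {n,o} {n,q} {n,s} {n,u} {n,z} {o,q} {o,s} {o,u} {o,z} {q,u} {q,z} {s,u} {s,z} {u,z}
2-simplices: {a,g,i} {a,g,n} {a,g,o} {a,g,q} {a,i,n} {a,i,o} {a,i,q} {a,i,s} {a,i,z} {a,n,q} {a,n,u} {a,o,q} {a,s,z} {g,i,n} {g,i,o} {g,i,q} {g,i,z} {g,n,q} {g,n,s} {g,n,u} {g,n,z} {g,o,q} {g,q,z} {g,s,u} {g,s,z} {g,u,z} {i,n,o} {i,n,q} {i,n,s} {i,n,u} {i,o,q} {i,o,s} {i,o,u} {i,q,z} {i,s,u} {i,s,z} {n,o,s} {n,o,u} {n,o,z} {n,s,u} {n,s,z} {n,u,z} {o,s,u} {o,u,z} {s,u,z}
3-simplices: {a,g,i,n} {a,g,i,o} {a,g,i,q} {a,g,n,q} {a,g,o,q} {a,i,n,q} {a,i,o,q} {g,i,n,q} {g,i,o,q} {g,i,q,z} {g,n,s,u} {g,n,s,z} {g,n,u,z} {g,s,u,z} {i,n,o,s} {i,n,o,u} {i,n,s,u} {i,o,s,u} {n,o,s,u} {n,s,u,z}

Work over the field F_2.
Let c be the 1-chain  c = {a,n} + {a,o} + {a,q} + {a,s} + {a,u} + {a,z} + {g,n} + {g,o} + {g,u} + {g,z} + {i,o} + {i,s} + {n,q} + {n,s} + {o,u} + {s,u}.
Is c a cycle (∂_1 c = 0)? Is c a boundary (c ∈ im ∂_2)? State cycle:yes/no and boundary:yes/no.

n_0=9 n_1=35 n_2=45 n_3=20  [Z2]
∂1: piv[ag,ai,an,ao,aq,as,au,az] rk=8  ker:gi,gn,go,gq,gs,gu,gz,in,io,iq,is,iu,iz,no,nq,ns,nu,nz,oq,os,ou,oz,qu,qz,su,sz,uz
∂2: piv[agi,agn,ago,agq,ain,aio,aiq,ais,aiz,anq,anu,aoq,asz,giz,gns,gnu,gnz,gqz,gsu,gsz,guz,ino,inu,ios,iou,noz] rk=26  ker:gin,gio,giq,gnq,goq,inq,ins,ioq,iqz,isu,isz,nos,nou,nsu,nsz,nuz,osu,ouz,suz
∂3: piv[agin,agio,agiq,agnq,agoq,ainq,aioq,giqz,gnsu,gnsz,gnuz,gsuz,inos,inou,insu,iosu] rk=16  ker:ginq,gioq,nosu,nsuz
∂1c = 0
c vs im∂2: reduces to 0 ⇒ boundary

cycle:yes boundary:yes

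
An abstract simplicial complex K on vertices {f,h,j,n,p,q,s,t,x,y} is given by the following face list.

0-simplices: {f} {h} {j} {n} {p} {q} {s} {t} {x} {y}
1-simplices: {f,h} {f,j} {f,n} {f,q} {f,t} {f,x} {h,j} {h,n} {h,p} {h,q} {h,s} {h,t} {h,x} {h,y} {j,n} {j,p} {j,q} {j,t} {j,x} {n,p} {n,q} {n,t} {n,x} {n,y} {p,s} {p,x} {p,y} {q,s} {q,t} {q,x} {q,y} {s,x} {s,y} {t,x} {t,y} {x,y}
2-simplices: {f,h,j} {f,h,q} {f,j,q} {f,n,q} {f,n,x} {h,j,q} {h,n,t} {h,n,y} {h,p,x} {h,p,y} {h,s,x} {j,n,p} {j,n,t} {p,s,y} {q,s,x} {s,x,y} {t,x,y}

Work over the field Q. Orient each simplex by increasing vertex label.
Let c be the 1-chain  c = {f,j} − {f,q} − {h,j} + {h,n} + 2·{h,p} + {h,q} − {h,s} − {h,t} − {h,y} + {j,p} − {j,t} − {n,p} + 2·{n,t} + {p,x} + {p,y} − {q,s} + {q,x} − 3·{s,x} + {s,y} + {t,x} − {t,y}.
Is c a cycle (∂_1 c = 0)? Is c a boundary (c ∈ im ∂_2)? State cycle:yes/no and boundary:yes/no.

cycle:yes boundary:yes

n_0=10 n_1=36 n_2=17  [Q]
∂1: piv[fh,fj,fn,fq,ft,fx,hp,hs,hy] rk=9  ker:hj,hn,hq,ht,hx,jn,jp,jq,jt,jx,np,nq,nt,nx,ny,ps,px,py,qs,qt,qx,qy,sx,sy,tx,ty,xy
∂2: piv[fhj,fhq,fjq,fnq,fnx,hnt,hny,hpx,hpy,hsx,jnp,jnt,psy,qsx,sxy,txy] rk=16  ker:hjq
∂1c = 0
c vs im∂2: reduces to 0 ⇒ boundary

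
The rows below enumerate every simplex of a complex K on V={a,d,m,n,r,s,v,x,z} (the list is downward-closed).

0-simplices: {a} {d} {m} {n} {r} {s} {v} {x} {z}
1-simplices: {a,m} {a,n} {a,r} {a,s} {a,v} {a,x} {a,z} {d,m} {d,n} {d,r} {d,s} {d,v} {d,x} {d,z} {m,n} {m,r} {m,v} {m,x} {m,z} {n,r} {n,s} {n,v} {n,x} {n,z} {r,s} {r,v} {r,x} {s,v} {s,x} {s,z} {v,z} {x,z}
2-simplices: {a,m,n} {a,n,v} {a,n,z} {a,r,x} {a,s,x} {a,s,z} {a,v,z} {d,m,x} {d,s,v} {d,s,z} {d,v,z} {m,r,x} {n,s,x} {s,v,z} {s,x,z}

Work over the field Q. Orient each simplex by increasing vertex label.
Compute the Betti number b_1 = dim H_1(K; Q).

n_0=9 n_1=32 n_2=15  [Q]
∂1: piv[am,an,ar,as,av,ax,az,dm] rk=8  ker:dn,dr,ds,dv,dx,dz,mn,mr,mv,mx,mz,nr,ns,nv,nx,nz,rs,rv,rx,sv,sx,sz,vz,xz
∂2: piv[amn,anv,anz,arx,asx,asz,avz,dmx,dsv,dsz,dvz,mrx,nsx,sxz] rk=14  ker:svz
b_1=(32−8)−14=10

b_1=10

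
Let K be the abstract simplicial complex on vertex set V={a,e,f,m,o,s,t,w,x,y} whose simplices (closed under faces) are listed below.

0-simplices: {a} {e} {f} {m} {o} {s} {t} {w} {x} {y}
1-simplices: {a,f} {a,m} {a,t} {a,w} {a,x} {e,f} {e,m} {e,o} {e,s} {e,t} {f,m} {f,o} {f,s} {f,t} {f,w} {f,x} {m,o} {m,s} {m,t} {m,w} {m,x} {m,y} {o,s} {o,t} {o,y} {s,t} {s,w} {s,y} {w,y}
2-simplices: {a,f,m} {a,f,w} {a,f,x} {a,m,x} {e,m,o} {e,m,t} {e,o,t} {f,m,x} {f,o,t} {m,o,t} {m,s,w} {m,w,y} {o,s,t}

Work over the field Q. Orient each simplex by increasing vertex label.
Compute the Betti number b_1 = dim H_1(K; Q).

b_1=9

n_0=10 n_1=29 n_2=13  [Q]
∂1: piv[af,am,at,aw,ax,ef,eo,es,my] rk=9  ker:em,et,fm,fo,fs,ft,fw,fx,mo,ms,mt,mw,mx,os,ot,oy,st,sw,sy,wy
∂2: piv[afm,afw,afx,amx,emo,emt,eot,fot,msw,mwy,ost] rk=11  ker:fmx,mot
b_1=(29−9)−11=9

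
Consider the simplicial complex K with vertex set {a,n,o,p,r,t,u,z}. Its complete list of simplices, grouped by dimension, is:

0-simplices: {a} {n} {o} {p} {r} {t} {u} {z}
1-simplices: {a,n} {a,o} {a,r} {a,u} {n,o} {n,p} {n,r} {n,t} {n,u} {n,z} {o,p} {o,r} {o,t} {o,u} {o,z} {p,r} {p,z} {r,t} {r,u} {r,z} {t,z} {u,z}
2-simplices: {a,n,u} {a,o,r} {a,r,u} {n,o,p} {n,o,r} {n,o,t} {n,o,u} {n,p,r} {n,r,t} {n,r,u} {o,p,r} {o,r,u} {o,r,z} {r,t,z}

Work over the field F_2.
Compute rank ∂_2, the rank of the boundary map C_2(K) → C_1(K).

n_0=8 n_1=22 n_2=14  [Z2]
∂1: piv[an,ao,ar,au,np,nt,nz] rk=7  ker:no,nr,nu,op,or,ot,ou,oz,pr,pz,rt,ru,rz,tz,uz
∂2: piv[anu,aor,aru,nop,nor,not,nou,npr,nrt,nru,orz,rtz] rk=12  ker:opr,oru
rk∂_2=12

rank∂_2=12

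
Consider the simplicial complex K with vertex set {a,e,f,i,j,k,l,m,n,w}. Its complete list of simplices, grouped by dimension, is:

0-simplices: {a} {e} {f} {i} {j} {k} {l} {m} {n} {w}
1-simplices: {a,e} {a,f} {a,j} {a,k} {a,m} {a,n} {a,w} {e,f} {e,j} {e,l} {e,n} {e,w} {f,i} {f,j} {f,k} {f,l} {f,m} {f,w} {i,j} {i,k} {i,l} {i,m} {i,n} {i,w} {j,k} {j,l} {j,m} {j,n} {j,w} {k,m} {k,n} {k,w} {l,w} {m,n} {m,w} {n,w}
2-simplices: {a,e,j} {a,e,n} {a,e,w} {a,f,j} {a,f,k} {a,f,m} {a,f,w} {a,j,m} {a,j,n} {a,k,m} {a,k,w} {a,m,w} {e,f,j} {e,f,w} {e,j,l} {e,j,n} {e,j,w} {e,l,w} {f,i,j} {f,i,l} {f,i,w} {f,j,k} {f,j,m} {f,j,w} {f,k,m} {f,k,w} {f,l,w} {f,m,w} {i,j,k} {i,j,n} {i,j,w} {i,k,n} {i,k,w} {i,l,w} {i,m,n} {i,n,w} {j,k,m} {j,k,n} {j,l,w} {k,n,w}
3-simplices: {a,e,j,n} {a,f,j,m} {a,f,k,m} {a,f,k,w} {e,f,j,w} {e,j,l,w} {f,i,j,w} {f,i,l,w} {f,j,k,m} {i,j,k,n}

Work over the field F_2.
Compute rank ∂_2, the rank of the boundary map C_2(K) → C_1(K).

n_0=10 n_1=36 n_2=40 n_3=10  [Z2]
∂1: piv[ae,af,aj,ak,am,an,aw,el,fi] rk=9  ker:ef,ej,en,ew,fj,fk,fl,fm,fw,ij,ik,il,im,in,iw,jk,jl,jm,jn,jw,km,kn,kw,lw,mn,mw,nw
∂2: piv[aej,aen,aew,afj,afk,afm,afw,ajm,ajn,akm,akw,amw,efj,ejl,ejw,elw,fij,fil,fiw,fjk,flw,ijk,ijn,ikn,imn,inw] rk=26  ker:efw,ejn,fjm,fjw,fkm,fkw,fmw,ijw,ikw,ilw,jkm,jkn,jlw,knw
∂3: piv[aejn,afjm,afkm,afkw,efjw,ejlw,fijw,filw,fjkm,ijkn] rk=10
rk∂_2=26

rank∂_2=26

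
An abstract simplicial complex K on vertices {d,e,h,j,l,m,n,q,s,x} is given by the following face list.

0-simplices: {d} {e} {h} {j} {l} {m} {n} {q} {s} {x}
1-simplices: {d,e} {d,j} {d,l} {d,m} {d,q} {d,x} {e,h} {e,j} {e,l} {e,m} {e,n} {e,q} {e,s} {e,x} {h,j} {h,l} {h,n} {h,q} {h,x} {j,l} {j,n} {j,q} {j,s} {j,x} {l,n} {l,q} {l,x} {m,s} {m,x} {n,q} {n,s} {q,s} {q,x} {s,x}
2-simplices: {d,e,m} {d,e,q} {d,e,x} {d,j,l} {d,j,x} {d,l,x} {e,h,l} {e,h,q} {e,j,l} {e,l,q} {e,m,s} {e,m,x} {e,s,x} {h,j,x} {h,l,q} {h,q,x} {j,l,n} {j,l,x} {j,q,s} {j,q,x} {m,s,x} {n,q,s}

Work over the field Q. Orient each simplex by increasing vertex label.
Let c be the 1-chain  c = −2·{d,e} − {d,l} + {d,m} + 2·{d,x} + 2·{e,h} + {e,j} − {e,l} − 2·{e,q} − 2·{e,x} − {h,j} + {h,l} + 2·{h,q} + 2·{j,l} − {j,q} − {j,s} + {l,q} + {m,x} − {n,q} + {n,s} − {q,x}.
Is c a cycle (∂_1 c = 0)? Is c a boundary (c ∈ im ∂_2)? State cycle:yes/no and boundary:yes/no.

cycle:yes boundary:yes

n_0=10 n_1=34 n_2=22  [Q]
∂1: piv[de,dj,dl,dm,dq,dx,eh,en,es] rk=9  ker:ej,el,em,eq,ex,hj,hl,hn,hq,hx,jl,jn,jq,js,jx,ln,lq,lx,ms,mx,nq,ns,qs,qx,sx
∂2: piv[dem,deq,dex,djl,djx,dlx,ehl,ehq,ejl,elq,ems,emx,esx,hjx,hqx,jln,jqs,jqx,nqs] rk=19  ker:hlq,jlx,msx
∂1c = 0
c vs im∂2: reduces to 0 ⇒ boundary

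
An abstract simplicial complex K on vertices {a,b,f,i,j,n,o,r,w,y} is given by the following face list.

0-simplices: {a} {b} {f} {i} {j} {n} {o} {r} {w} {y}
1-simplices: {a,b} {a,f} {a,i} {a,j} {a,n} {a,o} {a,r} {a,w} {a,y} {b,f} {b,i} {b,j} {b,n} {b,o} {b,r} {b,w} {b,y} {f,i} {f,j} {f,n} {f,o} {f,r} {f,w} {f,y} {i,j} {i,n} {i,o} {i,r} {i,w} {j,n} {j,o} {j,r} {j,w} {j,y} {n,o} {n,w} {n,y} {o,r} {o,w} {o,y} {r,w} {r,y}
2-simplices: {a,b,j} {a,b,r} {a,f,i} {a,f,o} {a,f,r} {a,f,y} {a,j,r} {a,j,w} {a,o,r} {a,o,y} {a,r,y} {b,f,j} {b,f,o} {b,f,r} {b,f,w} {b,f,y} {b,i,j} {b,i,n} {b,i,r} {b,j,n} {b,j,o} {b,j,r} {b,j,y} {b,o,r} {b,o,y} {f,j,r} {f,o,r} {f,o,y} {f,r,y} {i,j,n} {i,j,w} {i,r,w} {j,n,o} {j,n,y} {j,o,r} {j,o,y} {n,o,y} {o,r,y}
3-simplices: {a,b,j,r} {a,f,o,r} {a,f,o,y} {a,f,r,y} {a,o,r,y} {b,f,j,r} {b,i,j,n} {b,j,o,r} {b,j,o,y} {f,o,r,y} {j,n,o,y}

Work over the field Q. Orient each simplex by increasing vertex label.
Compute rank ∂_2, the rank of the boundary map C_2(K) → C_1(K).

rank∂_2=26

n_0=10 n_1=42 n_2=38 n_3=11  [Q]
∂1: piv[ab,af,ai,aj,an,ao,ar,aw,ay] rk=9  ker:bf,bi,bj,bn,bo,br,bw,by,fi,fj,fn,fo,fr,fw,fy,ij,in,io,ir,iw,jn,jo,jr,jw,jy,no,nw,ny,or,ow,oy,rw,ry
∂2: piv[abj,abr,afi,afo,afr,afy,ajr,ajw,aor,aoy,ary,bfj,bfo,bfr,bfw,bfy,bij,bin,bir,bjn,bjo,bjy,ijw,irw,jno,jny] rk=26  ker:bjr,bor,boy,fjr,for,foy,fry,ijn,jor,joy,noy,ory
∂3: piv[abjr,afor,afoy,afry,aory,bfjr,bijn,bjor,bjoy,jnoy] rk=10  ker:fory
rk∂_2=26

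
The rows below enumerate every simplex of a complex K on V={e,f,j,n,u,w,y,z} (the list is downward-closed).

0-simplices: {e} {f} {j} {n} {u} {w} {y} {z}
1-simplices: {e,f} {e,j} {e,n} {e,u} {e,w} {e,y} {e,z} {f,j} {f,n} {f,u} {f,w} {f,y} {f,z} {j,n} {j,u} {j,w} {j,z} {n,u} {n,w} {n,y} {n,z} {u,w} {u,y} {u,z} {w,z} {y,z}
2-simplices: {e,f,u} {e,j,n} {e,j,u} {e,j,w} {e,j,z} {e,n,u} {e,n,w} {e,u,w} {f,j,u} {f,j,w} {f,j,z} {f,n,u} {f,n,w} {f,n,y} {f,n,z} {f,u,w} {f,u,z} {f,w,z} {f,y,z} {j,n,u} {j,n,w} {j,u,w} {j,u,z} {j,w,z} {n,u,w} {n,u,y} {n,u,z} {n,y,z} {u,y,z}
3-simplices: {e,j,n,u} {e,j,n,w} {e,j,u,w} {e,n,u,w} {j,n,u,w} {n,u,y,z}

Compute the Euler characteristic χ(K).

χ(K)=5

n_0=8 n_1=26 n_2=29 n_3=6
χ=+8−26+29−6=5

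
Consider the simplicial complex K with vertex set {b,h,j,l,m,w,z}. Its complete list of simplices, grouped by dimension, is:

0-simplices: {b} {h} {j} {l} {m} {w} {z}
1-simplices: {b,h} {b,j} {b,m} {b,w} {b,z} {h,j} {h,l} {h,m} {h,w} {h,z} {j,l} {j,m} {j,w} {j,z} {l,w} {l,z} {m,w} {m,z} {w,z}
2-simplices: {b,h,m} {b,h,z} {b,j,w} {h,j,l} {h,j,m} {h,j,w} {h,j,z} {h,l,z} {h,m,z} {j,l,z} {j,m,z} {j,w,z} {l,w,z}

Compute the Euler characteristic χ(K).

χ(K)=1

n_0=7 n_1=19 n_2=13
χ=+7−19+13=1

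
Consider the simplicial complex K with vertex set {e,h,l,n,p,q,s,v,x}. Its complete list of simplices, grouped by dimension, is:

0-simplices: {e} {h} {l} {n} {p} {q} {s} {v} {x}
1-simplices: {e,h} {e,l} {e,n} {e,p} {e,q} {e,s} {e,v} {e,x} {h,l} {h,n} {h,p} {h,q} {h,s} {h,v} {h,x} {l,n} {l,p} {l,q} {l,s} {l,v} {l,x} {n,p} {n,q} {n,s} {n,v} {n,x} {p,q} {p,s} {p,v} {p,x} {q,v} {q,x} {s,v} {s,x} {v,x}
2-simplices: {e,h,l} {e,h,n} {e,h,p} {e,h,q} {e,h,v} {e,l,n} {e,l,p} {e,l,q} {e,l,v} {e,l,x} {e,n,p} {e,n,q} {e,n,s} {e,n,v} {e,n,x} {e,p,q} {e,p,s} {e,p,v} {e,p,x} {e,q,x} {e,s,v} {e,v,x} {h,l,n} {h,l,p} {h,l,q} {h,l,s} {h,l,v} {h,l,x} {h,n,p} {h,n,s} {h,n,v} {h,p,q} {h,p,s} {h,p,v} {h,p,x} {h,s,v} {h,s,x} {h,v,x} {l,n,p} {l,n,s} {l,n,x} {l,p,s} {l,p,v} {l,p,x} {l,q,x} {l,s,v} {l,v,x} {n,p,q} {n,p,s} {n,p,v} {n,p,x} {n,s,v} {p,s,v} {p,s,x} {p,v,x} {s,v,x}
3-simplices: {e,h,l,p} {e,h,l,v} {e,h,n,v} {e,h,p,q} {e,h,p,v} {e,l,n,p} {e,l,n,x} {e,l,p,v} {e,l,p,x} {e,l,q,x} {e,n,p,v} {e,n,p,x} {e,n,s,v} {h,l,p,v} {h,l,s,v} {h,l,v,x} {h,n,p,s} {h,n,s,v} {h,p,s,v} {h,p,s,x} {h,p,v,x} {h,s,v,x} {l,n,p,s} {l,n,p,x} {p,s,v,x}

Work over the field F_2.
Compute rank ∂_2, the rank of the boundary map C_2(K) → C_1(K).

rank∂_2=26

n_0=9 n_1=35 n_2=56 n_3=25  [Z2]
∂1: piv[eh,el,en,ep,eq,es,ev,ex] rk=8  ker:hl,hn,hp,hq,hs,hv,hx,ln,lp,lq,ls,lv,lx,np,nq,ns,nv,nx,pq,ps,pv,px,qv,qx,sv,sx,vx
∂2: piv[ehl,ehn,ehp,ehq,ehv,eln,elp,elq,elv,elx,enp,enq,ens,env,enx,epq,eps,epv,epx,eqx,esv,evx,hls,hlx,hns,hsx] rk=26  ker:hln,hlp,hlq,hlv,hnp,hnv,hpq,hps,hpv,hpx,hsv,hvx,lnp,lns,lnx,lps,lpv,lpx,lqx,lsv,lvx,npq,nps,npv,npx,nsv,psv,psx,pvx,svx
∂3: piv[ehlp,ehlv,ehnv,ehpq,ehpv,elnp,elnx,elpv,elpx,elqx,enpv,enpx,ensv,hlsv,hlvx,hnps,hnsv,hpsv,hpsx,hpvx,hsvx,lnps] rk=22  ker:hlpv,lnpx,psvx
rk∂_2=26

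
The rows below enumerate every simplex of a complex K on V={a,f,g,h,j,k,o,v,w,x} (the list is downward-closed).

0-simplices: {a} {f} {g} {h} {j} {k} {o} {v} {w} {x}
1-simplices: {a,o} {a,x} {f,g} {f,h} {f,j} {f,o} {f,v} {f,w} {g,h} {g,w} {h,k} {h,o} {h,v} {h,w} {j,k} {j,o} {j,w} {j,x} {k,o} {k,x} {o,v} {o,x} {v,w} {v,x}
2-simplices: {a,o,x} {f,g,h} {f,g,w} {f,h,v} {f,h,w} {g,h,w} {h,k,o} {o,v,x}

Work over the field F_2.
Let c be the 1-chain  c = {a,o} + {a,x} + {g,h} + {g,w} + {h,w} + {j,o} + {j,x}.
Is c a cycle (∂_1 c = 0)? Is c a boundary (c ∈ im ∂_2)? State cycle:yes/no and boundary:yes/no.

cycle:yes boundary:no

n_0=10 n_1=24 n_2=8  [Z2]
∂1: piv[ao,ax,fg,fh,fj,fo,fv,fw,hk] rk=9  ker:gh,gw,ho,hv,hw,jk,jo,jw,jx,ko,kx,ov,ox,vw,vx
∂2: piv[aox,fgh,fgw,fhv,fhw,hko,ovx] rk=7  ker:ghw
∂1c = 0
c vs im∂2: residual ≠ 0 ⇒ not boundary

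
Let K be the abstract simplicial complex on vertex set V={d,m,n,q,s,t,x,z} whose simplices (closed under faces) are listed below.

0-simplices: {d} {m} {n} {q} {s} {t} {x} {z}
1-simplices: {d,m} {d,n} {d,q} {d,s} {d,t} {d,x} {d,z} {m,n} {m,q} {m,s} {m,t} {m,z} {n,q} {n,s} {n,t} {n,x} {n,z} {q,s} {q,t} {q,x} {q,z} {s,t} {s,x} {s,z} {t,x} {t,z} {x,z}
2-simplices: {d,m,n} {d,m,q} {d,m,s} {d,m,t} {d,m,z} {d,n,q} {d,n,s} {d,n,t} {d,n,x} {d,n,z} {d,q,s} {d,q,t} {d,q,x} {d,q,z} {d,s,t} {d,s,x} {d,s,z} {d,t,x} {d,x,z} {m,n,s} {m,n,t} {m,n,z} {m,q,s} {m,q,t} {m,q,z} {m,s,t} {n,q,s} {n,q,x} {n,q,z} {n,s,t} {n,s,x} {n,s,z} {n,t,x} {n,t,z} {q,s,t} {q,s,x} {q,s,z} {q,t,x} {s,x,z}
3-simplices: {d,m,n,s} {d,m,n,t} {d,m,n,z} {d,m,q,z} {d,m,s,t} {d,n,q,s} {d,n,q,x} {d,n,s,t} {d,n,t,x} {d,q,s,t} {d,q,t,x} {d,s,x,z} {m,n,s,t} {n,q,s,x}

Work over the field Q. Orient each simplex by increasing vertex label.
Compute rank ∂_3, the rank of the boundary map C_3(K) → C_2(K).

rank∂_3=13

n_0=8 n_1=27 n_2=39 n_3=14  [Q]
∂1: piv[dm,dn,dq,ds,dt,dx,dz] rk=7  ker:mn,mq,ms,mt,mz,nq,ns,nt,nx,nz,qs,qt,qx,qz,st,sx,sz,tx,tz,xz
∂2: piv[dmn,dmq,dms,dmt,dmz,dnq,dns,dnt,dnx,dnz,dqs,dqt,dqx,dqz,dst,dsx,dsz,dtx,dxz,ntz] rk=20  ker:mns,mnt,mnz,mqs,mqt,mqz,mst,nqs,nqx,nqz,nst,nsx,nsz,ntx,qst,qsx,qsz,qtx,sxz
∂3: piv[dmns,dmnt,dmnz,dmqz,dmst,dnqs,dnqx,dnst,dntx,dqst,dqtx,dsxz,nqsx] rk=13  ker:mnst
rk∂_3=13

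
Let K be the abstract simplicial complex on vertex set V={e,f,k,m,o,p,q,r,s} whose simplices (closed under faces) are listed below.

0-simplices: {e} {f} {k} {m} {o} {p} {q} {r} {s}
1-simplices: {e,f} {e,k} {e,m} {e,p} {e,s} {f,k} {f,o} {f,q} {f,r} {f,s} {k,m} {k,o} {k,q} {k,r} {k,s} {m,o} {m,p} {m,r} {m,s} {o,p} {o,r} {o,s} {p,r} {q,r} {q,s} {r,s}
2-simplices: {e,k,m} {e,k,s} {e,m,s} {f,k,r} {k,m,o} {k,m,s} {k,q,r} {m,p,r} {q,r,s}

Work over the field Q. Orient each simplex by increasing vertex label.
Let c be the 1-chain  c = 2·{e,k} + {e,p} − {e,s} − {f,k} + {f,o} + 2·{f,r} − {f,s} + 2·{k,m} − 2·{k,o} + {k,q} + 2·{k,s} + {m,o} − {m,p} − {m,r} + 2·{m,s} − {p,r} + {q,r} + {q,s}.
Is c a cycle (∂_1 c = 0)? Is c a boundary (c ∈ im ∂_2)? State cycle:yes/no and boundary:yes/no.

n_0=9 n_1=26 n_2=9  [Q]
∂1: piv[ef,ek,em,ep,es,fo,fq,fr] rk=8  ker:fk,fs,km,ko,kq,kr,ks,mo,mp,mr,ms,op,or,os,pr,qr,qs,rs
∂2: piv[ekm,eks,ems,fkr,kmo,kqr,mpr,qrs] rk=8  ker:kms
∂1c = −2·{e} − {f} − 2·{k} + {m} + {p} − {q} + {r} + 3·{s}

cycle:no boundary:no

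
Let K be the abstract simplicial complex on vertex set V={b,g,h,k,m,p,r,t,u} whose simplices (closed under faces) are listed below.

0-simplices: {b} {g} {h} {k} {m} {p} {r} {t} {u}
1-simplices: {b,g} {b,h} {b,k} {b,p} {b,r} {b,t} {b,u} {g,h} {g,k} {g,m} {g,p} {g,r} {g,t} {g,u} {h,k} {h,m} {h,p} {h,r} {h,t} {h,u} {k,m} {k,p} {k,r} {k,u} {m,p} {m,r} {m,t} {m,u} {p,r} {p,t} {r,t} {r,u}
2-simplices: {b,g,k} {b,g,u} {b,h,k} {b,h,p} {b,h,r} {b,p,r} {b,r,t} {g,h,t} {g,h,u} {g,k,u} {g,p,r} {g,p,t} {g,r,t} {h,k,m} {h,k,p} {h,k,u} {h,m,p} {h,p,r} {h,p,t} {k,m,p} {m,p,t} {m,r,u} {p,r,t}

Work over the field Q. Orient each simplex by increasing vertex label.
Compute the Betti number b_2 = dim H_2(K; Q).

n_0=9 n_1=32 n_2=23  [Q]
∂1: piv[bg,bh,bk,bp,br,bt,bu,gm] rk=8  ker:gh,gk,gp,gr,gt,gu,hk,hm,hp,hr,ht,hu,km,kp,kr,ku,mp,mr,mt,mu,pr,pt,rt,ru
∂2: piv[bgk,bgu,bhk,bhp,bhr,bpr,brt,ght,ghu,gku,gpr,gpt,grt,hkm,hkp,hku,hmp,hpt,mpt,mru] rk=20  ker:hpr,kmp,prt
b_2=(23−20)−0=3

b_2=3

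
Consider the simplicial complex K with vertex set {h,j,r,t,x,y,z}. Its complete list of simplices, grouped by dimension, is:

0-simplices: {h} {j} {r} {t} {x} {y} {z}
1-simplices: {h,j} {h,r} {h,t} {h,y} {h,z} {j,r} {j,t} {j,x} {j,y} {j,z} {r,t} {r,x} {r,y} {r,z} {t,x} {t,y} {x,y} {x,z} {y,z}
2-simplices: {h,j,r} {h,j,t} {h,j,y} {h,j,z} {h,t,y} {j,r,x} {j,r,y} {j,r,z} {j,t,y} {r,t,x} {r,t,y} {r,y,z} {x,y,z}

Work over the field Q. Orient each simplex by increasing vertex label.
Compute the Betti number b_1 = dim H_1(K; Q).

n_0=7 n_1=19 n_2=13  [Q]
∂1: piv[hj,hr,ht,hy,hz,jx] rk=6  ker:jr,jt,jy,jz,rt,rx,ry,rz,tx,ty,xy,xz,yz
∂2: piv[hjr,hjt,hjy,hjz,hty,jrx,jry,jrz,rtx,rty,ryz,xyz] rk=12  ker:jty
b_1=(19−6)−12=1

b_1=1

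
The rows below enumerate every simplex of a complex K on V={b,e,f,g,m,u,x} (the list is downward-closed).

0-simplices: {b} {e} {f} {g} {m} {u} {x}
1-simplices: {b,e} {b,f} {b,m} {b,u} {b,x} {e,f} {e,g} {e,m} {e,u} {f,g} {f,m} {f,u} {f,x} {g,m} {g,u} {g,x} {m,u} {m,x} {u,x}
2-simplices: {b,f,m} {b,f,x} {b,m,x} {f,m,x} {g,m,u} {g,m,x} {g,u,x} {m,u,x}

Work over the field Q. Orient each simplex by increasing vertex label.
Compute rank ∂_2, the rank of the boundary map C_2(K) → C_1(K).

rank∂_2=6

n_0=7 n_1=19 n_2=8  [Q]
∂1: piv[be,bf,bm,bu,bx,eg] rk=6  ker:ef,em,eu,fg,fm,fu,fx,gm,gu,gx,mu,mx,ux
∂2: piv[bfm,bfx,bmx,gmu,gmx,gux] rk=6  ker:fmx,mux
rk∂_2=6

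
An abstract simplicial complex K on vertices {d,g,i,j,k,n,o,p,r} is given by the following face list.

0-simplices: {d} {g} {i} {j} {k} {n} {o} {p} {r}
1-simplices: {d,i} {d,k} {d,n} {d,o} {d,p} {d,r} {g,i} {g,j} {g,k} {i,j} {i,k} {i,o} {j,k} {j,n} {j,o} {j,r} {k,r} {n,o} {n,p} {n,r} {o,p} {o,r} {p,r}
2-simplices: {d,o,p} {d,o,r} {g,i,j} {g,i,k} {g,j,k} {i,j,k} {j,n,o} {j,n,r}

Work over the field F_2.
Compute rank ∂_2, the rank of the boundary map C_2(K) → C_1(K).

rank∂_2=7

n_0=9 n_1=23 n_2=8  [Z2]
∂1: piv[di,dk,dn,do,dp,dr,gi,gj] rk=8  ker:gk,ij,ik,io,jk,jn,jo,jr,kr,no,np,nr,op,or,pr
∂2: piv[dop,dor,gij,gik,gjk,jno,jnr] rk=7  ker:ijk
rk∂_2=7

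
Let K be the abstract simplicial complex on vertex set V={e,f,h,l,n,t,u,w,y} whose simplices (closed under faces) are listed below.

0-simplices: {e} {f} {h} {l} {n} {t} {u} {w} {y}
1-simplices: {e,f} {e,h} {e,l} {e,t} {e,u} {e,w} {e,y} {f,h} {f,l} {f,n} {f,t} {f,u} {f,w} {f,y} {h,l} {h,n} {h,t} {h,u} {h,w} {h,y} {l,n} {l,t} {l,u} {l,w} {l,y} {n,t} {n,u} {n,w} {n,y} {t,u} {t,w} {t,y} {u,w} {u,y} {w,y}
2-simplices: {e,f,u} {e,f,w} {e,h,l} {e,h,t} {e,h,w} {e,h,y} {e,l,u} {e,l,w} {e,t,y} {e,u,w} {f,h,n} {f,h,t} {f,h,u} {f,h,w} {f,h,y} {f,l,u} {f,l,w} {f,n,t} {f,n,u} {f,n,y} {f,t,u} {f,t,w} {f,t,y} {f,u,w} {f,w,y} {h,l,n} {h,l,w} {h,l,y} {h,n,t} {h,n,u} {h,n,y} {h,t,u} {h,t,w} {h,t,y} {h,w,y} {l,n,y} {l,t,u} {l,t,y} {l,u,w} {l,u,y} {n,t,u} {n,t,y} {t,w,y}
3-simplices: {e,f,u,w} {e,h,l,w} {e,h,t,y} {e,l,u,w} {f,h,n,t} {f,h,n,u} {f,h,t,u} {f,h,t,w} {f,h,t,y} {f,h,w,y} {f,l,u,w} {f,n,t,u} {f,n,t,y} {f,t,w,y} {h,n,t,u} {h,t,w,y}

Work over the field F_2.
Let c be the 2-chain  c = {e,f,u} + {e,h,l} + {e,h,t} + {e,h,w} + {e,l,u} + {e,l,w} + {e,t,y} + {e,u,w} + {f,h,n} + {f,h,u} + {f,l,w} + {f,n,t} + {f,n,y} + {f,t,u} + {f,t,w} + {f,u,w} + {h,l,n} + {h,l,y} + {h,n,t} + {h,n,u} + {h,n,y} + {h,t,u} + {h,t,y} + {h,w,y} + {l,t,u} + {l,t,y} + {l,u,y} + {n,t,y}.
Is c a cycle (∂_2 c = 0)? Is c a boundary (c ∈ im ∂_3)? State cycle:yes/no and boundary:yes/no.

cycle:no boundary:no

n_0=9 n_1=35 n_2=43 n_3=16  [Z2]
∂1: piv[ef,eh,el,et,eu,ew,ey,fn] rk=8  ker:fh,fl,ft,fu,fw,fy,hl,hn,ht,hu,hw,hy,ln,lt,lu,lw,ly,nt,nu,nw,ny,tu,tw,ty,uw,uy,wy
∂2: piv[efu,efw,ehl,eht,ehw,ehy,elu,elw,ety,euw,fhn,fht,fhu,fhw,fhy,flu,fnt,fnu,fny,ftu,ftw,fwy,hln,hly,ltu,luy] rk=26  ker:flw,fty,fuw,hlw,hnt,hnu,hny,htu,htw,hty,hwy,lny,lty,luw,ntu,nty,twy
∂3: piv[efuw,ehlw,ehty,eluw,fhnt,fhnu,fhtu,fhtw,fhty,fhwy,fluw,fntu,fnty,ftwy] rk=14  ker:hntu,htwy
∂2c = {e,f} + {e,h} + {e,l} + {e,u} + {e,w} + {e,y} + {f,l} + {f,n} + {f,t} + {f,w} + {f,y} + {h,l} + {h,n} + {h,u} + {l,n} + {l,u} + {l,y} + {n,t} + {n,u} + {n,y} + {t,u} + {t,w} + {u,y} + {w,y}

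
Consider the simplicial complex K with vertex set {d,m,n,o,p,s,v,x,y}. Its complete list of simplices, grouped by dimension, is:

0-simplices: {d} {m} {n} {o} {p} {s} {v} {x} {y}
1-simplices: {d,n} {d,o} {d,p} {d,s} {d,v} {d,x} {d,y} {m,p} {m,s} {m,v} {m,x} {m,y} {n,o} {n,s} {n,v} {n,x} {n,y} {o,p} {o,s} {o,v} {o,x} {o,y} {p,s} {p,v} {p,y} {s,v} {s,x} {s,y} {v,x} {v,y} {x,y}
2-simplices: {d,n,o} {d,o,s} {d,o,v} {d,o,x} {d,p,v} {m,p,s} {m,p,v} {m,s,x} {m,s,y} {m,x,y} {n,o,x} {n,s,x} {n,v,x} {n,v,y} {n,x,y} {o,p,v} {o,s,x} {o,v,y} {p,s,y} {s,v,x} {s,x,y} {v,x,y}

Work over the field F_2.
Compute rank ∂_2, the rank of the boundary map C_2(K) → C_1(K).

rank∂_2=20

n_0=9 n_1=31 n_2=22  [Z2]
∂1: piv[dn,do,dp,ds,dv,dx,dy,mp] rk=8  ker:ms,mv,mx,my,no,ns,nv,nx,ny,op,os,ov,ox,oy,ps,pv,py,sv,sx,sy,vx,vy,xy
∂2: piv[dno,dos,dov,dox,dpv,mps,mpv,msx,msy,mxy,nox,nsx,nvx,nvy,nxy,opv,osx,ovy,psy,svx] rk=20  ker:sxy,vxy
rk∂_2=20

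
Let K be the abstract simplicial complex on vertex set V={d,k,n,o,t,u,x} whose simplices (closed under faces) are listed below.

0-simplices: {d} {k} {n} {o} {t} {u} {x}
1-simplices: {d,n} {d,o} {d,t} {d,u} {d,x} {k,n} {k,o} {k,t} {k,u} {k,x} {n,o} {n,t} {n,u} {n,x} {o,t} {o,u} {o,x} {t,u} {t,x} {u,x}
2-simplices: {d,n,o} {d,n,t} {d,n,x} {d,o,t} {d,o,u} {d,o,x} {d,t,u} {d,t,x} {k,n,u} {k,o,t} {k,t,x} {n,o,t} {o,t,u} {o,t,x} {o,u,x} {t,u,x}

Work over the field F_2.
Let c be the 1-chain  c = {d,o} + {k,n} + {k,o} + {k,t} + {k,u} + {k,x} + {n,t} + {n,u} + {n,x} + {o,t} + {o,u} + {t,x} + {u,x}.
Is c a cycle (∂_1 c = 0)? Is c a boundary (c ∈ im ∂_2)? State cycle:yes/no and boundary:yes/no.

cycle:no boundary:no

n_0=7 n_1=20 n_2=16  [Z2]
∂1: piv[dn,do,dt,du,dx,kn] rk=6  ker:ko,kt,ku,kx,no,nt,nu,nx,ot,ou,ox,tu,tx,ux
∂2: piv[dno,dnt,dnx,dot,dou,dox,dtu,dtx,knu,kot,ktx,oux] rk=12  ker:not,otu,otx,tux
∂1c = {d} + {k}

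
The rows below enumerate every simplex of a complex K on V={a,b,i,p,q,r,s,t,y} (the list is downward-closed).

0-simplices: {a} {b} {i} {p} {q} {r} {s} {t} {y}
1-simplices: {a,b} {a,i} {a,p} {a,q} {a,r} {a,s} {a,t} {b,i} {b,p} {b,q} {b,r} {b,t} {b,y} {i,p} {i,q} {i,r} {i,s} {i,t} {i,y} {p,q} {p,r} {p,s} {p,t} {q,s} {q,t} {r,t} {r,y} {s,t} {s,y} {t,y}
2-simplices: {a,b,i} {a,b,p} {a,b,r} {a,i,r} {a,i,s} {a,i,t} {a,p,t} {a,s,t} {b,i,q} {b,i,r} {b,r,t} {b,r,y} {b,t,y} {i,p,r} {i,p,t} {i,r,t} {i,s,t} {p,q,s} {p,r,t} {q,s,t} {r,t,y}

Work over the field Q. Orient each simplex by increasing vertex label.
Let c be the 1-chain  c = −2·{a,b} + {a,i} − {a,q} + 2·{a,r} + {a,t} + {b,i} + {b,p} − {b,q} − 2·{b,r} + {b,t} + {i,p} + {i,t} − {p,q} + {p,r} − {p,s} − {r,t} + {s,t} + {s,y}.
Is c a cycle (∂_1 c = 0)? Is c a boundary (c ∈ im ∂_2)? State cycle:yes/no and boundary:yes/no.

cycle:no boundary:no

n_0=9 n_1=30 n_2=21  [Q]
∂1: piv[ab,ai,ap,aq,ar,as,at,by] rk=8  ker:bi,bp,bq,br,bt,ip,iq,ir,is,it,iy,pq,pr,ps,pt,qs,qt,rt,ry,st,sy,ty
∂2: piv[abi,abp,abr,air,ais,ait,apt,ast,biq,brt,bry,bty,ipr,ipt,irt,pqs,qst] rk=17  ker:bir,ist,prt,rty
∂1c = −{a} − 2·{b} + 3·{p} − 3·{q} + 2·{r} − 3·{s} + 3·{t} + {y}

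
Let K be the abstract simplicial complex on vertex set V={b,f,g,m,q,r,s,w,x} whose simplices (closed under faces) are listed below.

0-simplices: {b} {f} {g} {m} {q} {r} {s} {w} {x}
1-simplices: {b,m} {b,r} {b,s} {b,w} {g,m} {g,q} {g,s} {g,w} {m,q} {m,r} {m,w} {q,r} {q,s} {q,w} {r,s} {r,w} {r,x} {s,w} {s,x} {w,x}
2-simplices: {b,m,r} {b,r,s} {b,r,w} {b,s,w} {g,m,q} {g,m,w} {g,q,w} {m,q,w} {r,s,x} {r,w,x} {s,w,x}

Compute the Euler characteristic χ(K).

χ(K)=0

n_0=9 n_1=20 n_2=11
χ=+9−20+11=0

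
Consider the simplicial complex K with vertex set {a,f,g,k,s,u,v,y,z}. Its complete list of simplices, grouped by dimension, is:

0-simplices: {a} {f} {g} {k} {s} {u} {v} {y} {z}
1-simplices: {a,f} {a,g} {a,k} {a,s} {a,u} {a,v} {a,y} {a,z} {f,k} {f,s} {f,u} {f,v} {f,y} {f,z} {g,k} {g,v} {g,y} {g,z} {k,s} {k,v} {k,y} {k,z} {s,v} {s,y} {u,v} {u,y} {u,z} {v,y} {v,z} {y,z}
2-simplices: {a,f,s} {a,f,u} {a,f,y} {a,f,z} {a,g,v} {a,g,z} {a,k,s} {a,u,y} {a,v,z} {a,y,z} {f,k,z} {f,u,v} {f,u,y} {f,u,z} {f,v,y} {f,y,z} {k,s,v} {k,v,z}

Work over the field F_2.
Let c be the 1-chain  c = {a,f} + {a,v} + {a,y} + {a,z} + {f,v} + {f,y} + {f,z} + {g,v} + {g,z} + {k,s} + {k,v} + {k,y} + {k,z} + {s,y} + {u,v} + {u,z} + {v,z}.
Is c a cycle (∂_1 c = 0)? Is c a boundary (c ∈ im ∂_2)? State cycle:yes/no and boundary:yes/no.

cycle:yes boundary:no

n_0=9 n_1=30 n_2=18  [Z2]
∂1: piv[af,ag,ak,as,au,av,ay,az] rk=8  ker:fk,fs,fu,fv,fy,fz,gk,gv,gy,gz,ks,kv,ky,kz,sv,sy,uv,uy,uz,vy,vz,yz
∂2: piv[afs,afu,afy,afz,agv,agz,aks,auy,avz,ayz,fkz,fuv,fuz,fvy,ksv,kvz] rk=16  ker:fuy,fyz
∂1c = 0
c vs im∂2: residual ≠ 0 ⇒ not boundary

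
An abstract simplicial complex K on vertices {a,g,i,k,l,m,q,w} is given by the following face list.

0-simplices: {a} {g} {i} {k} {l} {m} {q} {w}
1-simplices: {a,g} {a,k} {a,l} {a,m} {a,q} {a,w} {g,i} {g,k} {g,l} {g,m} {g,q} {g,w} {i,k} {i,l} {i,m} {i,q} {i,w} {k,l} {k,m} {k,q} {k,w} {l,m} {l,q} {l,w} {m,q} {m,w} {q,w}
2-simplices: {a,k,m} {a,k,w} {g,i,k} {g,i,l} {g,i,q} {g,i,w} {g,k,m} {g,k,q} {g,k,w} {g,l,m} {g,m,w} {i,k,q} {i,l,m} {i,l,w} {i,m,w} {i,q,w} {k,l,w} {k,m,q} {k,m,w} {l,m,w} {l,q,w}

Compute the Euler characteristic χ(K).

n_0=8 n_1=27 n_2=21
χ=+8−27+21=2

χ(K)=2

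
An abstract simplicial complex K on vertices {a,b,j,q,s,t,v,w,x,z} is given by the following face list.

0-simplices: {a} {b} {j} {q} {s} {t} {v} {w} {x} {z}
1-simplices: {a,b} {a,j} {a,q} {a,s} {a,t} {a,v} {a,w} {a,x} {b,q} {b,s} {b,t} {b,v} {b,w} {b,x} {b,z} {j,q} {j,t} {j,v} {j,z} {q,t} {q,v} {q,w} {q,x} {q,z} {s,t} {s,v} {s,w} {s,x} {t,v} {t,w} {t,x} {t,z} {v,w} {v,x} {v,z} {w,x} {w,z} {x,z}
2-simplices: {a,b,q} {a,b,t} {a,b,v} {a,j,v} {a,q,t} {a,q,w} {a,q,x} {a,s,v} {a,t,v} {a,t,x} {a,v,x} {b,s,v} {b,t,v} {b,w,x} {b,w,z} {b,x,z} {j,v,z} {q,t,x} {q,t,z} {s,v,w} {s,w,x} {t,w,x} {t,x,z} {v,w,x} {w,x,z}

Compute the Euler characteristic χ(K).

χ(K)=-3

n_0=10 n_1=38 n_2=25
χ=+10−38+25=-3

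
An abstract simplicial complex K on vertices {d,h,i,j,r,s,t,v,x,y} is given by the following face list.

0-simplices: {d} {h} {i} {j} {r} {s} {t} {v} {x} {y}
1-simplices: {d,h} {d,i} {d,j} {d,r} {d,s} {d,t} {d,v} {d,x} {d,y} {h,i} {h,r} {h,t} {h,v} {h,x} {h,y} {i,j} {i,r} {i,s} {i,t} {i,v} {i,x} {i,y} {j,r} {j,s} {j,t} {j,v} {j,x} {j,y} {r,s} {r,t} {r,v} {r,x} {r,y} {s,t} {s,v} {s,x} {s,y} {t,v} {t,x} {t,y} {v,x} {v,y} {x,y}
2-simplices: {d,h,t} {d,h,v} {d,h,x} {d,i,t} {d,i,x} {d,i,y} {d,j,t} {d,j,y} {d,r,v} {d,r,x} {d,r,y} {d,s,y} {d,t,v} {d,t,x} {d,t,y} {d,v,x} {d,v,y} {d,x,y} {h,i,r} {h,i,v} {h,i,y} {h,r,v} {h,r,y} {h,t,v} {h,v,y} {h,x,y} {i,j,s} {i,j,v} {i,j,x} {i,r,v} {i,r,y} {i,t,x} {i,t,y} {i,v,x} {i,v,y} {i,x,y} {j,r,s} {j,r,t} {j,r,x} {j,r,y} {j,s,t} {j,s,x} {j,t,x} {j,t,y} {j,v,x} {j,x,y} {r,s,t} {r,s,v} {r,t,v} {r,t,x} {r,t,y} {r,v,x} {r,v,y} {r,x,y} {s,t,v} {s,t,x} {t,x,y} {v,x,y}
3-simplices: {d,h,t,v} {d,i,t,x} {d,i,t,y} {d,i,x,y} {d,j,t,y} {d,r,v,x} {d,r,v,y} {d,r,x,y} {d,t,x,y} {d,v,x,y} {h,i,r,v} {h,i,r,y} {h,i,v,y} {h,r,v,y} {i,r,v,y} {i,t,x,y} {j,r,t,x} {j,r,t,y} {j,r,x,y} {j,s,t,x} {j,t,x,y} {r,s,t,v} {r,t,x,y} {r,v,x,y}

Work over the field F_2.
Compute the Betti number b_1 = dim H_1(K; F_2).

n_0=10 n_1=43 n_2=58 n_3=24  [Z2]
∂1: piv[dh,di,dj,dr,ds,dt,dv,dx,dy] rk=9  ker:hi,hr,ht,hv,hx,hy,ij,ir,is,it,iv,ix,iy,jr,js,jt,jv,jx,jy,rs,rt,rv,rx,ry,st,sv,sx,sy,tv,tx,ty,vx,vy,xy
∂2: piv[dht,dhv,dhx,dit,dix,diy,djt,djy,drv,drx,dry,dsy,dtv,dtx,dty,dvx,dvy,dxy,hir,hiv,hiy,hrv,hry,ijs,ijv,ijx,jrs,jrt,jrx,jry,jst,jsx,rsv] rk=33  ker:htv,hvy,hxy,irv,iry,itx,ity,ivx,ivy,ixy,jtx,jty,jvx,jxy,rst,rtv,rtx,rty,rvx,rvy,rxy,stv,stx,txy,vxy
∂3: piv[dhtv,ditx,dity,dixy,djty,drvx,drvy,drxy,dtxy,dvxy,hirv,hiry,hivy,hrvy,jrtx,jrty,jrxy,jstx,jtxy,rstv] rk=20  ker:irvy,itxy,rtxy,rvxy
b_1=(43−9)−33=1

b_1=1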